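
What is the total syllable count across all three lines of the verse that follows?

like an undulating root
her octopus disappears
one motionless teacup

Line 1: like (1), an (1), undulating (4), root (1) → 7
Line 2: her (1), octopus (3), disappears (3) → 7
Line 3: one (1), motionless (3), teacup (2) → 6
Total: 7 + 7 + 6 = 20

20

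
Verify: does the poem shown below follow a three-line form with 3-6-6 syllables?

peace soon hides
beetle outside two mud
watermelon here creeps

Line 1: peace(1) + soon(1) + hides(1) = 3 ✓
Line 2: beetle(2) + outside(2) + two(1) + mud(1) = 6 ✓
Line 3: watermelon(4) + here(1) + creeps(1) = 6 ✓

Yes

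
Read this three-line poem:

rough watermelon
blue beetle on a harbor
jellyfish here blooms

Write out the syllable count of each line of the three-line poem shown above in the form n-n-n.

Line 1: rough (1), watermelon (4) → 5
Line 2: blue (1), beetle (2), on (1), a (1), harbor (2) → 7
Line 3: jellyfish (3), here (1), blooms (1) → 5

5-7-5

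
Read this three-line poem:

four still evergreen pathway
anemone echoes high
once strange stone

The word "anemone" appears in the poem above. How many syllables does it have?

4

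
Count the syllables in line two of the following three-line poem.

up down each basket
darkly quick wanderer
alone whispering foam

6

Line two: "darkly quick wanderer": 2+1+3 = 6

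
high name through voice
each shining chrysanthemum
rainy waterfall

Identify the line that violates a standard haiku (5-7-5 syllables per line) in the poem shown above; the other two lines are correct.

Line 1: high (1), name (1), through (1), voice (1) → 4 (expected 5)
Line 2: each (1), shining (2), chrysanthemum (4) → 7 ✓
Line 3: rainy (2), waterfall (3) → 5 ✓

Line 1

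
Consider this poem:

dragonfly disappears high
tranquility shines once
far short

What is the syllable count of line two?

Line two: "tranquility shines once": 4+1+1 = 6

6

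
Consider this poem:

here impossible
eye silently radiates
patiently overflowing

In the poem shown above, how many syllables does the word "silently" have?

3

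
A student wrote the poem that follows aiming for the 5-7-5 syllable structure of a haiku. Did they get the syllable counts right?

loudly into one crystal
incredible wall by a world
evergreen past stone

No

Line 1: loudly(2) + into(2) + one(1) + crystal(2) = 7 (expected 5)
Line 2: incredible(4) + wall(1) + by(1) + a(1) + world(1) = 8 (expected 7)
Line 3: evergreen(3) + past(1) + stone(1) = 5 ✓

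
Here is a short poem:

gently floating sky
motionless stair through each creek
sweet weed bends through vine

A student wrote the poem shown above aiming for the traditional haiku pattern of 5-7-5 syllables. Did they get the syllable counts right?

Yes

Line 1: gently(2) + floating(2) + sky(1) = 5 ✓
Line 2: motionless(3) + stair(1) + through(1) + each(1) + creek(1) = 7 ✓
Line 3: sweet(1) + weed(1) + bends(1) + through(1) + vine(1) = 5 ✓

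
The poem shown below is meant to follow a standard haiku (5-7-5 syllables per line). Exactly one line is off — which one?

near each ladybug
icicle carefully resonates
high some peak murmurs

The second line

Line 1: near(1) + each(1) + ladybug(3) = 5 ✓
Line 2: icicle(3) + carefully(3) + resonates(3) = 9 (expected 7)
Line 3: high(1) + some(1) + peak(1) + murmurs(2) = 5 ✓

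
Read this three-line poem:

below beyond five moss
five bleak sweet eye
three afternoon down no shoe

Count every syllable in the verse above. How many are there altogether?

Line 1: "below beyond five moss": 2+2+1+1 = 6
Line 2: "five bleak sweet eye": 1+1+1+1 = 4
Line 3: "three afternoon down no shoe": 1+3+1+1+1 = 7
Total: 6 + 4 + 7 = 17

17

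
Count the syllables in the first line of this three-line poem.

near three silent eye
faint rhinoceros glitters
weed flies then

5

The first line: near(1) + three(1) + silent(2) + eye(1) = 5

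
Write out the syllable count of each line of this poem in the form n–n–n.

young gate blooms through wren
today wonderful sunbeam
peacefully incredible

Line 1: young(1) + gate(1) + blooms(1) + through(1) + wren(1) = 5
Line 2: today(2) + wonderful(3) + sunbeam(2) = 7
Line 3: peacefully(3) + incredible(4) = 7

5–7–7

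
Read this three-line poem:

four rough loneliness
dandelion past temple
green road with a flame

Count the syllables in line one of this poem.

5

Line one: four (1), rough (1), loneliness (3) → 5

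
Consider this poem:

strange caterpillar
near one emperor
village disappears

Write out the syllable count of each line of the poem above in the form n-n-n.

5-5-5

Line 1: strange (1), caterpillar (4) → 5
Line 2: near (1), one (1), emperor (3) → 5
Line 3: village (2), disappears (3) → 5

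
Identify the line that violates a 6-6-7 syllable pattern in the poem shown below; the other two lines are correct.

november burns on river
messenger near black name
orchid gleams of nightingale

Line 1: november (3), burns (1), on (1), river (2) → 7 (expected 6)
Line 2: messenger (3), near (1), black (1), name (1) → 6 ✓
Line 3: orchid (2), gleams (1), of (1), nightingale (3) → 7 ✓

The first line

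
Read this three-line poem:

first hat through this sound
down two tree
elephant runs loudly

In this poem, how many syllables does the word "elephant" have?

3

"elephant" has 3 syllables.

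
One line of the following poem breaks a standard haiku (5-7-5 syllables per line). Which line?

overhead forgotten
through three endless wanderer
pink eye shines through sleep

Line 1

Line 1: overhead(3) + forgotten(3) = 6 (expected 5)
Line 2: through(1) + three(1) + endless(2) + wanderer(3) = 7 ✓
Line 3: pink(1) + eye(1) + shines(1) + through(1) + sleep(1) = 5 ✓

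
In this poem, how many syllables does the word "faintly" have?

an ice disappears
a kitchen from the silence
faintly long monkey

2

"faintly" has 2 syllables.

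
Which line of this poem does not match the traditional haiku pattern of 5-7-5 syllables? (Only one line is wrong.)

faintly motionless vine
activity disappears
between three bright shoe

Line 1: faintly(2) + motionless(3) + vine(1) = 6 (expected 5)
Line 2: activity(4) + disappears(3) = 7 ✓
Line 3: between(2) + three(1) + bright(1) + shoe(1) = 5 ✓

The first line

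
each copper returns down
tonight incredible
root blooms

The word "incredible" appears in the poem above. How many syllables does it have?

"incredible" has 4 syllables.

4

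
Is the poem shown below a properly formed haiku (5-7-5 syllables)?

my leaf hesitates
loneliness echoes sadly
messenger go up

Yes

Line 1: my(1) + leaf(1) + hesitates(3) = 5 ✓
Line 2: loneliness(3) + echoes(2) + sadly(2) = 7 ✓
Line 3: messenger(3) + go(1) + up(1) = 5 ✓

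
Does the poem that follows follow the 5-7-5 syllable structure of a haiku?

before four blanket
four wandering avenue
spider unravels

Line 1: before(2) + four(1) + blanket(2) = 5 ✓
Line 2: four(1) + wandering(3) + avenue(3) = 7 ✓
Line 3: spider(2) + unravels(3) = 5 ✓

Yes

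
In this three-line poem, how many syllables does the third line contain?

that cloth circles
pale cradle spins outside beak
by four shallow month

The third line: by(1) + four(1) + shallow(2) + month(1) = 5

5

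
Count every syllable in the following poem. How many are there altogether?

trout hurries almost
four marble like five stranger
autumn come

15

Line 1: "trout hurries almost": 1+2+2 = 5
Line 2: "four marble like five stranger": 1+2+1+1+2 = 7
Line 3: "autumn come": 2+1 = 3
Total: 5 + 7 + 3 = 15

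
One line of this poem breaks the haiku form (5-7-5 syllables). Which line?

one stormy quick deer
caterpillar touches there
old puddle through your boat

Line 1: one(1) + stormy(2) + quick(1) + deer(1) = 5 ✓
Line 2: caterpillar(4) + touches(2) + there(1) = 7 ✓
Line 3: old(1) + puddle(2) + through(1) + your(1) + boat(1) = 6 (expected 5)

Line 3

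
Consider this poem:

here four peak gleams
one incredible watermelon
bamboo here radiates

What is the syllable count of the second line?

9

The second line: "one incredible watermelon": 1+4+4 = 9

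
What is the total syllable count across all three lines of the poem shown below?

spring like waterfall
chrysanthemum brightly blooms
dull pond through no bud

17

Line 1: spring(1) + like(1) + waterfall(3) = 5
Line 2: chrysanthemum(4) + brightly(2) + blooms(1) = 7
Line 3: dull(1) + pond(1) + through(1) + no(1) + bud(1) = 5
Total: 5 + 7 + 5 = 17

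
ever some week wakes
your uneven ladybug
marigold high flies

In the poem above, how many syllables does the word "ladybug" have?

3

"ladybug" has 3 syllables.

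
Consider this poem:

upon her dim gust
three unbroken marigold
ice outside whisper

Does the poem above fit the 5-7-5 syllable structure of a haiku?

Yes

Line 1: upon (2), her (1), dim (1), gust (1) → 5 ✓
Line 2: three (1), unbroken (3), marigold (3) → 7 ✓
Line 3: ice (1), outside (2), whisper (2) → 5 ✓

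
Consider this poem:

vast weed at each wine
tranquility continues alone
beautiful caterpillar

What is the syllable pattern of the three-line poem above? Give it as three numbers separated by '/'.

Line 1: vast(1) + weed(1) + at(1) + each(1) + wine(1) = 5
Line 2: tranquility(4) + continues(3) + alone(2) = 9
Line 3: beautiful(3) + caterpillar(4) = 7

5/9/7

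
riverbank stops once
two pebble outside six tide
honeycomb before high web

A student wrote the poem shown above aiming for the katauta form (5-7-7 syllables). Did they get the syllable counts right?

Line 1: "riverbank stops once": 3+1+1 = 5 ✓
Line 2: "two pebble outside six tide": 1+2+2+1+1 = 7 ✓
Line 3: "honeycomb before high web": 3+2+1+1 = 7 ✓

Yes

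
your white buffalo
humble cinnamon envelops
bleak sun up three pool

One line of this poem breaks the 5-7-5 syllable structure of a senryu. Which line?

Line 1: your (1), white (1), buffalo (3) → 5 ✓
Line 2: humble (2), cinnamon (3), envelops (3) → 8 (expected 7)
Line 3: bleak (1), sun (1), up (1), three (1), pool (1) → 5 ✓

Line 2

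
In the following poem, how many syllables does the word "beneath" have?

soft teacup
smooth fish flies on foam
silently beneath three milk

2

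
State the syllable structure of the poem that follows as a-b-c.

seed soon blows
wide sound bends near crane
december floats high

Line 1: seed(1) + soon(1) + blows(1) = 3
Line 2: wide(1) + sound(1) + bends(1) + near(1) + crane(1) = 5
Line 3: december(3) + floats(1) + high(1) = 5

3-5-5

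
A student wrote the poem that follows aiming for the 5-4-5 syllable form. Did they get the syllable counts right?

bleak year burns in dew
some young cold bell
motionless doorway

Line 1: bleak (1), year (1), burns (1), in (1), dew (1) → 5 ✓
Line 2: some (1), young (1), cold (1), bell (1) → 4 ✓
Line 3: motionless (3), doorway (2) → 5 ✓

Yes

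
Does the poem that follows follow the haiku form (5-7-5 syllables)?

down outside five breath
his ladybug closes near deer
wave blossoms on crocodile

No

Line 1: down(1) + outside(2) + five(1) + breath(1) = 5 ✓
Line 2: his(1) + ladybug(3) + closes(2) + near(1) + deer(1) = 8 (expected 7)
Line 3: wave(1) + blossoms(2) + on(1) + crocodile(3) = 7 (expected 5)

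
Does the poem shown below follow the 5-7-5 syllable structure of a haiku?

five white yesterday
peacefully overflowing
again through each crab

Line 1: five (1), white (1), yesterday (3) → 5 ✓
Line 2: peacefully (3), overflowing (4) → 7 ✓
Line 3: again (2), through (1), each (1), crab (1) → 5 ✓

Yes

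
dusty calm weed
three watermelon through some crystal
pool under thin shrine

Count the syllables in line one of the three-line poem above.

4

Line one: dusty(2) + calm(1) + weed(1) = 4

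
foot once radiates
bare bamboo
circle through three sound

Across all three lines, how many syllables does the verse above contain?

Line 1: foot(1) + once(1) + radiates(3) = 5
Line 2: bare(1) + bamboo(2) = 3
Line 3: circle(2) + through(1) + three(1) + sound(1) = 5
Total: 5 + 3 + 5 = 13

13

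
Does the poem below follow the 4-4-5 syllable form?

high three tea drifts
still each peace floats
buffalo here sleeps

Yes

Line 1: "high three tea drifts": 1+1+1+1 = 4 ✓
Line 2: "still each peace floats": 1+1+1+1 = 4 ✓
Line 3: "buffalo here sleeps": 3+1+1 = 5 ✓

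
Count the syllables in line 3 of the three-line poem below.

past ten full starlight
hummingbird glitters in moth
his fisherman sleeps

5

Line 3: his(1) + fisherman(3) + sleeps(1) = 5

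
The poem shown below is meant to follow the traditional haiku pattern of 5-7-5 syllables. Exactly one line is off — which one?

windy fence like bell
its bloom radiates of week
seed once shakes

Line 3

Line 1: windy(2) + fence(1) + like(1) + bell(1) = 5 ✓
Line 2: its(1) + bloom(1) + radiates(3) + of(1) + week(1) = 7 ✓
Line 3: seed(1) + once(1) + shakes(1) = 3 (expected 5)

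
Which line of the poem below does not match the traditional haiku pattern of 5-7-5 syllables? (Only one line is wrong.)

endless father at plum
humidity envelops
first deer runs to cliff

Line 1

Line 1: endless(2) + father(2) + at(1) + plum(1) = 6 (expected 5)
Line 2: humidity(4) + envelops(3) = 7 ✓
Line 3: first(1) + deer(1) + runs(1) + to(1) + cliff(1) = 5 ✓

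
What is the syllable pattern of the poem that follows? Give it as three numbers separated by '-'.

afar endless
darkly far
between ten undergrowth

Line 1: afar(2) + endless(2) = 4
Line 2: darkly(2) + far(1) = 3
Line 3: between(2) + ten(1) + undergrowth(3) = 6

4-3-6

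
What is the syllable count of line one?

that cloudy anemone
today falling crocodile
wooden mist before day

7

Line one: that (1), cloudy (2), anemone (4) → 7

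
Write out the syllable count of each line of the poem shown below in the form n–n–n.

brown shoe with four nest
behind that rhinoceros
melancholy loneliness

5–7–7

Line 1: brown(1) + shoe(1) + with(1) + four(1) + nest(1) = 5
Line 2: behind(2) + that(1) + rhinoceros(4) = 7
Line 3: melancholy(4) + loneliness(3) = 7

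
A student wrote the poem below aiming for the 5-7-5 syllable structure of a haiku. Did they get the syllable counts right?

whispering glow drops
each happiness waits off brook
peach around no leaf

Line 1: "whispering glow drops": 3+1+1 = 5 ✓
Line 2: "each happiness waits off brook": 1+3+1+1+1 = 7 ✓
Line 3: "peach around no leaf": 1+2+1+1 = 5 ✓

Yes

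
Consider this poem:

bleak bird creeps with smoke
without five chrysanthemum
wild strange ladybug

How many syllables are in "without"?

"without" has 2 syllables.

2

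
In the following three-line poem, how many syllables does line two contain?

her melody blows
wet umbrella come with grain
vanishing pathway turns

Line two: wet(1) + umbrella(3) + come(1) + with(1) + grain(1) = 7

7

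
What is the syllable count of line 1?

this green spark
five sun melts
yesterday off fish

Line 1: this (1), green (1), spark (1) → 3

3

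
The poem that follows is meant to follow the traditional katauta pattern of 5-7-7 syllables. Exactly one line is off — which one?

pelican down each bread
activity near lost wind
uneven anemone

The first line

Line 1: pelican(3) + down(1) + each(1) + bread(1) = 6 (expected 5)
Line 2: activity(4) + near(1) + lost(1) + wind(1) = 7 ✓
Line 3: uneven(3) + anemone(4) = 7 ✓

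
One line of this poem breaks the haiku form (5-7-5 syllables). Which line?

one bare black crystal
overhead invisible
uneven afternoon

Line 3

Line 1: one(1) + bare(1) + black(1) + crystal(2) = 5 ✓
Line 2: overhead(3) + invisible(4) = 7 ✓
Line 3: uneven(3) + afternoon(3) = 6 (expected 5)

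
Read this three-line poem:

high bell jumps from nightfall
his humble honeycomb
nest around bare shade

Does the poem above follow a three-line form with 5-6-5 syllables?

Line 1: "high bell jumps from nightfall": 1+1+1+1+2 = 6 (expected 5)
Line 2: "his humble honeycomb": 1+2+3 = 6 ✓
Line 3: "nest around bare shade": 1+2+1+1 = 5 ✓

No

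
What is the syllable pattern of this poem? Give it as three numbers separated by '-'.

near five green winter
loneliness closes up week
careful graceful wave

5-7-5

Line 1: near(1) + five(1) + green(1) + winter(2) = 5
Line 2: loneliness(3) + closes(2) + up(1) + week(1) = 7
Line 3: careful(2) + graceful(2) + wave(1) = 5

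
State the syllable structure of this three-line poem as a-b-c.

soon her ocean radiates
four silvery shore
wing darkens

7-5-3

Line 1: soon(1) + her(1) + ocean(2) + radiates(3) = 7
Line 2: four(1) + silvery(3) + shore(1) = 5
Line 3: wing(1) + darkens(2) = 3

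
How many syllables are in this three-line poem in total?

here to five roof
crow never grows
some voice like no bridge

Line 1: here(1) + to(1) + five(1) + roof(1) = 4
Line 2: crow(1) + never(2) + grows(1) = 4
Line 3: some(1) + voice(1) + like(1) + no(1) + bridge(1) = 5
Total: 4 + 4 + 5 = 13

13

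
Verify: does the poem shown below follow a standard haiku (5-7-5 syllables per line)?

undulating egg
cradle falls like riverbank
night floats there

No

Line 1: "undulating egg": 4+1 = 5 ✓
Line 2: "cradle falls like riverbank": 2+1+1+3 = 7 ✓
Line 3: "night floats there": 1+1+1 = 3 (expected 5)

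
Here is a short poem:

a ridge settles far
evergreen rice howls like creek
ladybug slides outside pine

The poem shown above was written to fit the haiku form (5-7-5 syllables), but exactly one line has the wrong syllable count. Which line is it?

Line 1: a (1), ridge (1), settles (2), far (1) → 5 ✓
Line 2: evergreen (3), rice (1), howls (1), like (1), creek (1) → 7 ✓
Line 3: ladybug (3), slides (1), outside (2), pine (1) → 7 (expected 5)

The third line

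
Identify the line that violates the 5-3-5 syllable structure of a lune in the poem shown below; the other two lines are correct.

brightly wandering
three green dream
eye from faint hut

Line 3

Line 1: brightly(2) + wandering(3) = 5 ✓
Line 2: three(1) + green(1) + dream(1) = 3 ✓
Line 3: eye(1) + from(1) + faint(1) + hut(1) = 4 (expected 5)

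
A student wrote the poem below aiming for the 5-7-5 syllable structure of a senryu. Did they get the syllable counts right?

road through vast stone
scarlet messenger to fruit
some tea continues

No

Line 1: road(1) + through(1) + vast(1) + stone(1) = 4 (expected 5)
Line 2: scarlet(2) + messenger(3) + to(1) + fruit(1) = 7 ✓
Line 3: some(1) + tea(1) + continues(3) = 5 ✓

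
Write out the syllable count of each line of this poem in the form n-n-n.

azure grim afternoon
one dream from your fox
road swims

Line 1: azure (2), grim (1), afternoon (3) → 6
Line 2: one (1), dream (1), from (1), your (1), fox (1) → 5
Line 3: road (1), swims (1) → 2

6-5-2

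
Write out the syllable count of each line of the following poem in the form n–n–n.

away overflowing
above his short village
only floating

Line 1: away(2) + overflowing(4) = 6
Line 2: above(2) + his(1) + short(1) + village(2) = 6
Line 3: only(2) + floating(2) = 4

6–6–4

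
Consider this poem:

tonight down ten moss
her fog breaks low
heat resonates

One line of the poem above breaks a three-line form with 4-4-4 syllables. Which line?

The first line

Line 1: tonight(2) + down(1) + ten(1) + moss(1) = 5 (expected 4)
Line 2: her(1) + fog(1) + breaks(1) + low(1) = 4 ✓
Line 3: heat(1) + resonates(3) = 4 ✓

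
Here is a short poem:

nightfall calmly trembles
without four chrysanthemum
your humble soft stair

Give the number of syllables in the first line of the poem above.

6

The first line: "nightfall calmly trembles": 2+2+2 = 6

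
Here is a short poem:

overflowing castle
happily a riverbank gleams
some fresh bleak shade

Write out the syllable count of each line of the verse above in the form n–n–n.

6–8–4

Line 1: "overflowing castle": 4+2 = 6
Line 2: "happily a riverbank gleams": 3+1+3+1 = 8
Line 3: "some fresh bleak shade": 1+1+1+1 = 4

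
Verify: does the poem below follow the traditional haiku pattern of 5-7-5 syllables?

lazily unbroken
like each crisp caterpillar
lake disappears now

No

Line 1: lazily(3) + unbroken(3) = 6 (expected 5)
Line 2: like(1) + each(1) + crisp(1) + caterpillar(4) = 7 ✓
Line 3: lake(1) + disappears(3) + now(1) = 5 ✓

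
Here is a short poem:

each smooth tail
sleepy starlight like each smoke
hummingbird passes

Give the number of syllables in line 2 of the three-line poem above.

Line 2: sleepy(2) + starlight(2) + like(1) + each(1) + smoke(1) = 7

7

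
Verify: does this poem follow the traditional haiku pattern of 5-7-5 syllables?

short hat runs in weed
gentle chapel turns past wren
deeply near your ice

Yes

Line 1: short(1) + hat(1) + runs(1) + in(1) + weed(1) = 5 ✓
Line 2: gentle(2) + chapel(2) + turns(1) + past(1) + wren(1) = 7 ✓
Line 3: deeply(2) + near(1) + your(1) + ice(1) = 5 ✓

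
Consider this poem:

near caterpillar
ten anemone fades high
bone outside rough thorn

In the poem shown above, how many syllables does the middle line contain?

7

The middle line: ten(1) + anemone(4) + fades(1) + high(1) = 7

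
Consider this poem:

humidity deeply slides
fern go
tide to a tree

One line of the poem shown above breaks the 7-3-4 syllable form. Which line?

Line 1: humidity (4), deeply (2), slides (1) → 7 ✓
Line 2: fern (1), go (1) → 2 (expected 3)
Line 3: tide (1), to (1), a (1), tree (1) → 4 ✓

Line 2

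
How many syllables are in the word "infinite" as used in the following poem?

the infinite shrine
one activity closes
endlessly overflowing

"infinite" has 3 syllables.

3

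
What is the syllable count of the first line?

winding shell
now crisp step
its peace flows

3

The first line: winding (2), shell (1) → 3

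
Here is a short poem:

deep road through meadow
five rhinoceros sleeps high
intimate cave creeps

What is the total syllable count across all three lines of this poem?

17

Line 1: deep (1), road (1), through (1), meadow (2) → 5
Line 2: five (1), rhinoceros (4), sleeps (1), high (1) → 7
Line 3: intimate (3), cave (1), creeps (1) → 5
Total: 5 + 7 + 5 = 17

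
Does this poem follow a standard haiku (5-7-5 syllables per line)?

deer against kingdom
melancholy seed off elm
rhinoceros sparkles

Line 1: deer (1), against (2), kingdom (2) → 5 ✓
Line 2: melancholy (4), seed (1), off (1), elm (1) → 7 ✓
Line 3: rhinoceros (4), sparkles (2) → 6 (expected 5)

No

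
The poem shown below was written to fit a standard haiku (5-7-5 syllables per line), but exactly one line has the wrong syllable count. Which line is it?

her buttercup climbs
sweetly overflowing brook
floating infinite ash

Line 3

Line 1: her (1), buttercup (3), climbs (1) → 5 ✓
Line 2: sweetly (2), overflowing (4), brook (1) → 7 ✓
Line 3: floating (2), infinite (3), ash (1) → 6 (expected 5)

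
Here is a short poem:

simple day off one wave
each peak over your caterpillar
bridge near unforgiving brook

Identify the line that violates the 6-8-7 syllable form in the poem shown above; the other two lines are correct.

Line 2

Line 1: "simple day off one wave": 2+1+1+1+1 = 6 ✓
Line 2: "each peak over your caterpillar": 1+1+2+1+4 = 9 (expected 8)
Line 3: "bridge near unforgiving brook": 1+1+4+1 = 7 ✓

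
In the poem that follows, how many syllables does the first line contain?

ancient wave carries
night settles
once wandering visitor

The first line: "ancient wave carries": 2+1+2 = 5

5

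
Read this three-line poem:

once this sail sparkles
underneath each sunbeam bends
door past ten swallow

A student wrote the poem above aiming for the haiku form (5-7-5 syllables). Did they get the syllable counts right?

Line 1: once (1), this (1), sail (1), sparkles (2) → 5 ✓
Line 2: underneath (3), each (1), sunbeam (2), bends (1) → 7 ✓
Line 3: door (1), past (1), ten (1), swallow (2) → 5 ✓

Yes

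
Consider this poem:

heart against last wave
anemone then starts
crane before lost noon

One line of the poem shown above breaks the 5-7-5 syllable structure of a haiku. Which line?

The second line

Line 1: "heart against last wave": 1+2+1+1 = 5 ✓
Line 2: "anemone then starts": 4+1+1 = 6 (expected 7)
Line 3: "crane before lost noon": 1+2+1+1 = 5 ✓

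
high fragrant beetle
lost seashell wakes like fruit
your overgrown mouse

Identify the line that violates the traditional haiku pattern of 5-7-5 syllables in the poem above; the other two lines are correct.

Line 2

Line 1: high (1), fragrant (2), beetle (2) → 5 ✓
Line 2: lost (1), seashell (2), wakes (1), like (1), fruit (1) → 6 (expected 7)
Line 3: your (1), overgrown (3), mouse (1) → 5 ✓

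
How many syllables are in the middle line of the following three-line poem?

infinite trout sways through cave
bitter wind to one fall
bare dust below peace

The middle line: bitter (2), wind (1), to (1), one (1), fall (1) → 6

6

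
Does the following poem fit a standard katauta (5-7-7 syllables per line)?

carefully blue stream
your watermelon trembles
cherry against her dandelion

Line 1: "carefully blue stream": 3+1+1 = 5 ✓
Line 2: "your watermelon trembles": 1+4+2 = 7 ✓
Line 3: "cherry against her dandelion": 2+2+1+4 = 9 (expected 7)

No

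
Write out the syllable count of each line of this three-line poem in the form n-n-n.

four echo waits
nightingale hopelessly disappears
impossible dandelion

Line 1: "four echo waits": 1+2+1 = 4
Line 2: "nightingale hopelessly disappears": 3+3+3 = 9
Line 3: "impossible dandelion": 4+4 = 8

4-9-8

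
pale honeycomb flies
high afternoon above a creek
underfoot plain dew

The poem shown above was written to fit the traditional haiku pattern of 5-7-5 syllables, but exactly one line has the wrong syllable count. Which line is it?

The second line

Line 1: "pale honeycomb flies": 1+3+1 = 5 ✓
Line 2: "high afternoon above a creek": 1+3+2+1+1 = 8 (expected 7)
Line 3: "underfoot plain dew": 3+1+1 = 5 ✓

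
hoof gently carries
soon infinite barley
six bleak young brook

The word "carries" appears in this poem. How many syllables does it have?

2

"carries" has 2 syllables.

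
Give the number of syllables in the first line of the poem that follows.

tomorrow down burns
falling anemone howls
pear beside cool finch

5

The first line: "tomorrow down burns": 3+1+1 = 5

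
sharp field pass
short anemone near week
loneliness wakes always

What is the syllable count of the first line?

3

The first line: sharp(1) + field(1) + pass(1) = 3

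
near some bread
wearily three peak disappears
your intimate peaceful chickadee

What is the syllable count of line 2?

Line 2: wearily (3), three (1), peak (1), disappears (3) → 8

8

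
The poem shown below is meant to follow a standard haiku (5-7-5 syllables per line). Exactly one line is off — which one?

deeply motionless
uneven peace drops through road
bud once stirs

The third line

Line 1: deeply (2), motionless (3) → 5 ✓
Line 2: uneven (3), peace (1), drops (1), through (1), road (1) → 7 ✓
Line 3: bud (1), once (1), stirs (1) → 3 (expected 5)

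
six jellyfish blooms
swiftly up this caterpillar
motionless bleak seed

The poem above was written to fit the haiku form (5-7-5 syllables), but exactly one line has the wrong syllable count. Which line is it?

Line 1: six(1) + jellyfish(3) + blooms(1) = 5 ✓
Line 2: swiftly(2) + up(1) + this(1) + caterpillar(4) = 8 (expected 7)
Line 3: motionless(3) + bleak(1) + seed(1) = 5 ✓

Line 2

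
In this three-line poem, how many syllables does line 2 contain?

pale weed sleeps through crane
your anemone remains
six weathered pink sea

Line 2: your(1) + anemone(4) + remains(2) = 7

7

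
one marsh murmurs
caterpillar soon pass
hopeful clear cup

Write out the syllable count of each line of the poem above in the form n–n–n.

Line 1: one (1), marsh (1), murmurs (2) → 4
Line 2: caterpillar (4), soon (1), pass (1) → 6
Line 3: hopeful (2), clear (1), cup (1) → 4

4–6–4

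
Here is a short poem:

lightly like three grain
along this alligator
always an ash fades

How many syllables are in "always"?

2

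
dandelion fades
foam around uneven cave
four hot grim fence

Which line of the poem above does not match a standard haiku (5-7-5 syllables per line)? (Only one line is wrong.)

Line 3

Line 1: dandelion(4) + fades(1) = 5 ✓
Line 2: foam(1) + around(2) + uneven(3) + cave(1) = 7 ✓
Line 3: four(1) + hot(1) + grim(1) + fence(1) = 4 (expected 5)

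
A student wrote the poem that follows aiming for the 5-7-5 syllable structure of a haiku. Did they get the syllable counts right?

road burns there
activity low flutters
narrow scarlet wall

No

Line 1: road (1), burns (1), there (1) → 3 (expected 5)
Line 2: activity (4), low (1), flutters (2) → 7 ✓
Line 3: narrow (2), scarlet (2), wall (1) → 5 ✓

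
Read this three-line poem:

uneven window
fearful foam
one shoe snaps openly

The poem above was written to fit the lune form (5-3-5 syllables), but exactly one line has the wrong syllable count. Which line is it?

Line 3

Line 1: uneven(3) + window(2) = 5 ✓
Line 2: fearful(2) + foam(1) = 3 ✓
Line 3: one(1) + shoe(1) + snaps(1) + openly(3) = 6 (expected 5)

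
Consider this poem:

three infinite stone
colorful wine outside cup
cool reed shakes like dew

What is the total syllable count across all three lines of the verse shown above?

17

Line 1: three (1), infinite (3), stone (1) → 5
Line 2: colorful (3), wine (1), outside (2), cup (1) → 7
Line 3: cool (1), reed (1), shakes (1), like (1), dew (1) → 5
Total: 5 + 7 + 5 = 17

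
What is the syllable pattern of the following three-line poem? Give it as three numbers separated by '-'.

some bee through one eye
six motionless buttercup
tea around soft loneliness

Line 1: some(1) + bee(1) + through(1) + one(1) + eye(1) = 5
Line 2: six(1) + motionless(3) + buttercup(3) = 7
Line 3: tea(1) + around(2) + soft(1) + loneliness(3) = 7

5-7-7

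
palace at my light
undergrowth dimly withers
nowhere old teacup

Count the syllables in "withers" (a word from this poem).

2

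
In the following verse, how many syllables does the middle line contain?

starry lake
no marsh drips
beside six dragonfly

3

The middle line: no(1) + marsh(1) + drips(1) = 3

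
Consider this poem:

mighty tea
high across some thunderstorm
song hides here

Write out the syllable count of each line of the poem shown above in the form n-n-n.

Line 1: mighty (2), tea (1) → 3
Line 2: high (1), across (2), some (1), thunderstorm (3) → 7
Line 3: song (1), hides (1), here (1) → 3

3-7-3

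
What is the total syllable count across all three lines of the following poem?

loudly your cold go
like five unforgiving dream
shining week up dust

Line 1: loudly (2), your (1), cold (1), go (1) → 5
Line 2: like (1), five (1), unforgiving (4), dream (1) → 7
Line 3: shining (2), week (1), up (1), dust (1) → 5
Total: 5 + 7 + 5 = 17

17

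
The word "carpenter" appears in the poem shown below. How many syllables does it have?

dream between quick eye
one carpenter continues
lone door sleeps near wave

3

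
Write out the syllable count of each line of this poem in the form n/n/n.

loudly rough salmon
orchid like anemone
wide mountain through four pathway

Line 1: loudly(2) + rough(1) + salmon(2) = 5
Line 2: orchid(2) + like(1) + anemone(4) = 7
Line 3: wide(1) + mountain(2) + through(1) + four(1) + pathway(2) = 7

5/7/7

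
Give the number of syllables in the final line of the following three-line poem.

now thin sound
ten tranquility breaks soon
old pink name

The final line: "old pink name": 1+1+1 = 3

3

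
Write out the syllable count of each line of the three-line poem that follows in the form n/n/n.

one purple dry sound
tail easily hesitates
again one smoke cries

5/7/5

Line 1: one(1) + purple(2) + dry(1) + sound(1) = 5
Line 2: tail(1) + easily(3) + hesitates(3) = 7
Line 3: again(2) + one(1) + smoke(1) + cries(1) = 5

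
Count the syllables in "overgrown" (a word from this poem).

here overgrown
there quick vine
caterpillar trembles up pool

3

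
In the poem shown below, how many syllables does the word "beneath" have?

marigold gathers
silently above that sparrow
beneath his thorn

2

"beneath" has 2 syllables.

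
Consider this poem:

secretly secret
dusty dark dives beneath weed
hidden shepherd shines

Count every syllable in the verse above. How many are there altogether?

Line 1: secretly (3), secret (2) → 5
Line 2: dusty (2), dark (1), dives (1), beneath (2), weed (1) → 7
Line 3: hidden (2), shepherd (2), shines (1) → 5
Total: 5 + 7 + 5 = 17

17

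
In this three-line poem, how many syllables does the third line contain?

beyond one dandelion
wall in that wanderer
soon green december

The third line: soon (1), green (1), december (3) → 5

5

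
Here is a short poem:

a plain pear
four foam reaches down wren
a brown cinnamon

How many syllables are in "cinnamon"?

"cinnamon" has 3 syllables.

3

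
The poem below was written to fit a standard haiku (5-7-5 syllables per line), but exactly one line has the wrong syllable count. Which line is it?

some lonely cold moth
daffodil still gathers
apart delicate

Line 1: some (1), lonely (2), cold (1), moth (1) → 5 ✓
Line 2: daffodil (3), still (1), gathers (2) → 6 (expected 7)
Line 3: apart (2), delicate (3) → 5 ✓

Line 2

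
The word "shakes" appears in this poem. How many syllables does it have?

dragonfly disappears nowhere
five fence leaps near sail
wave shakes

"shakes" has 1 syllable.

1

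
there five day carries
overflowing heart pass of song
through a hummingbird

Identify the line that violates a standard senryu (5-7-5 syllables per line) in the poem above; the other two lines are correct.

Line 2

Line 1: there(1) + five(1) + day(1) + carries(2) = 5 ✓
Line 2: overflowing(4) + heart(1) + pass(1) + of(1) + song(1) = 8 (expected 7)
Line 3: through(1) + a(1) + hummingbird(3) = 5 ✓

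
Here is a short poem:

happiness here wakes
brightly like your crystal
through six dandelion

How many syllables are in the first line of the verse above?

5

The first line: happiness(3) + here(1) + wakes(1) = 5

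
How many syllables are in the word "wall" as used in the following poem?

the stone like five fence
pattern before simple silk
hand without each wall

1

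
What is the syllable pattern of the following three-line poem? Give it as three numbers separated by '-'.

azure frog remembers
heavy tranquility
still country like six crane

Line 1: "azure frog remembers": 2+1+3 = 6
Line 2: "heavy tranquility": 2+4 = 6
Line 3: "still country like six crane": 1+2+1+1+1 = 6

6-6-6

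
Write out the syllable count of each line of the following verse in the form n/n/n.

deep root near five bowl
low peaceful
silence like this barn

5/3/5

Line 1: deep (1), root (1), near (1), five (1), bowl (1) → 5
Line 2: low (1), peaceful (2) → 3
Line 3: silence (2), like (1), this (1), barn (1) → 5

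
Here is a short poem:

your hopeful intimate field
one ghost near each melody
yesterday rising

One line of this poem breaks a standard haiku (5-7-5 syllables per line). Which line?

Line 1: "your hopeful intimate field": 1+2+3+1 = 7 (expected 5)
Line 2: "one ghost near each melody": 1+1+1+1+3 = 7 ✓
Line 3: "yesterday rising": 3+2 = 5 ✓

Line 1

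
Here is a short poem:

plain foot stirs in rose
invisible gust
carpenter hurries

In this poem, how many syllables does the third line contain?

The third line: "carpenter hurries": 3+2 = 5

5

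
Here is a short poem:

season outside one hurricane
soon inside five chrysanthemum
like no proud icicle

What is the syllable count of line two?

8

Line two: soon(1) + inside(2) + five(1) + chrysanthemum(4) = 8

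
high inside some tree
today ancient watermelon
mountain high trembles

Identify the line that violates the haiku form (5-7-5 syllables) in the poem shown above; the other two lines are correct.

Line 2

Line 1: "high inside some tree": 1+2+1+1 = 5 ✓
Line 2: "today ancient watermelon": 2+2+4 = 8 (expected 7)
Line 3: "mountain high trembles": 2+1+2 = 5 ✓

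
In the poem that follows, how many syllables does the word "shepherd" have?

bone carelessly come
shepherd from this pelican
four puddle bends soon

"shepherd" has 2 syllables.

2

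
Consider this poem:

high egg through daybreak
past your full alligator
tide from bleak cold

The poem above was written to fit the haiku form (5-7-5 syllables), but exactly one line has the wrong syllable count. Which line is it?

Line 1: "high egg through daybreak": 1+1+1+2 = 5 ✓
Line 2: "past your full alligator": 1+1+1+4 = 7 ✓
Line 3: "tide from bleak cold": 1+1+1+1 = 4 (expected 5)

The third line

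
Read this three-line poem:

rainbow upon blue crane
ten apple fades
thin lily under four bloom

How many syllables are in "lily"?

2

"lily" has 2 syllables.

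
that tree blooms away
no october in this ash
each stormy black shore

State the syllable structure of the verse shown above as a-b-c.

Line 1: that(1) + tree(1) + blooms(1) + away(2) = 5
Line 2: no(1) + october(3) + in(1) + this(1) + ash(1) = 7
Line 3: each(1) + stormy(2) + black(1) + shore(1) = 5

5-7-5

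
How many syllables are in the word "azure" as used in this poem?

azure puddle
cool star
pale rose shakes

"azure" has 2 syllables.

2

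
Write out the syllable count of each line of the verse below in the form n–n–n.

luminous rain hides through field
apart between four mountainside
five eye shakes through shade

Line 1: luminous (3), rain (1), hides (1), through (1), field (1) → 7
Line 2: apart (2), between (2), four (1), mountainside (3) → 8
Line 3: five (1), eye (1), shakes (1), through (1), shade (1) → 5

7–8–5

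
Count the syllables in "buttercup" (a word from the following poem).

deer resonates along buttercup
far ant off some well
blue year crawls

3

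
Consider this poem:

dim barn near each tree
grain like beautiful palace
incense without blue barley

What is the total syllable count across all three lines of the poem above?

Line 1: "dim barn near each tree": 1+1+1+1+1 = 5
Line 2: "grain like beautiful palace": 1+1+3+2 = 7
Line 3: "incense without blue barley": 2+2+1+2 = 7
Total: 5 + 7 + 7 = 19

19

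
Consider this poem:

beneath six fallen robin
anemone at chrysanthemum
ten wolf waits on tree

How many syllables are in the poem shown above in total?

Line 1: beneath(2) + six(1) + fallen(2) + robin(2) = 7
Line 2: anemone(4) + at(1) + chrysanthemum(4) = 9
Line 3: ten(1) + wolf(1) + waits(1) + on(1) + tree(1) = 5
Total: 7 + 9 + 5 = 21

21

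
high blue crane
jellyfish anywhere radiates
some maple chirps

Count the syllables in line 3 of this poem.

4

Line 3: some (1), maple (2), chirps (1) → 4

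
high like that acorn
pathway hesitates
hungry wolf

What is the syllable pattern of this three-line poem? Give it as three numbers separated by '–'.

5–5–3

Line 1: "high like that acorn": 1+1+1+2 = 5
Line 2: "pathway hesitates": 2+3 = 5
Line 3: "hungry wolf": 2+1 = 3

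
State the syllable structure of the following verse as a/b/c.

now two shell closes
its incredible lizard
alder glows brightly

Line 1: now(1) + two(1) + shell(1) + closes(2) = 5
Line 2: its(1) + incredible(4) + lizard(2) = 7
Line 3: alder(2) + glows(1) + brightly(2) = 5

5/7/5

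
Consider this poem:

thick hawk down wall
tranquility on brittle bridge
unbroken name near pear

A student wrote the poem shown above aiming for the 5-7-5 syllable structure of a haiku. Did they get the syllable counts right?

No

Line 1: "thick hawk down wall": 1+1+1+1 = 4 (expected 5)
Line 2: "tranquility on brittle bridge": 4+1+2+1 = 8 (expected 7)
Line 3: "unbroken name near pear": 3+1+1+1 = 6 (expected 5)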